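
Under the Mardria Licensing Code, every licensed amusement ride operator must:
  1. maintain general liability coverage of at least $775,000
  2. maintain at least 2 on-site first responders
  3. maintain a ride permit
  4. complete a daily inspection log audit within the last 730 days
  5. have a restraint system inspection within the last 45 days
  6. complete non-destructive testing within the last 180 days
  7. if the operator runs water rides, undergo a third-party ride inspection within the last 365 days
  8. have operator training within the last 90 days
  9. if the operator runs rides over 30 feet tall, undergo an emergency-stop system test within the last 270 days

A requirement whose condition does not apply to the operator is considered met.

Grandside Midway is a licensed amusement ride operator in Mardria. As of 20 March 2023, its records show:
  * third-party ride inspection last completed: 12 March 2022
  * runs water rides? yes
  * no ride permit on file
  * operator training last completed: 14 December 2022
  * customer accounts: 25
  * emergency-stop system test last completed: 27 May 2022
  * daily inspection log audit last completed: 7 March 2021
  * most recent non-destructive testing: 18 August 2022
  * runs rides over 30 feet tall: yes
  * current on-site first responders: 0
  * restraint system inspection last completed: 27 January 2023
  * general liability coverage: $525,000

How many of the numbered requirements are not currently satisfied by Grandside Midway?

1. general liability coverage $525,000 < $775,000 → not met
2. on-site first responders 0 < 2 → not met
3. ride permit absent → not met
4. daily inspection log audit 743 days ago vs limit 730 → not met
5. restraint system inspection 52 days ago vs limit 45 → not met
6. non-destructive testing 214 days ago vs limit 180 → not met
7. condition 'runs water rides' holds; third-party ride inspection 373 days ago vs limit 365 → not met
8. operator training 96 days ago vs limit 90 → not met
9. condition 'runs rides over 30 feet tall' holds; emergency-stop system test 297 days ago vs limit 270 → not met
Not met: 9 of 9

9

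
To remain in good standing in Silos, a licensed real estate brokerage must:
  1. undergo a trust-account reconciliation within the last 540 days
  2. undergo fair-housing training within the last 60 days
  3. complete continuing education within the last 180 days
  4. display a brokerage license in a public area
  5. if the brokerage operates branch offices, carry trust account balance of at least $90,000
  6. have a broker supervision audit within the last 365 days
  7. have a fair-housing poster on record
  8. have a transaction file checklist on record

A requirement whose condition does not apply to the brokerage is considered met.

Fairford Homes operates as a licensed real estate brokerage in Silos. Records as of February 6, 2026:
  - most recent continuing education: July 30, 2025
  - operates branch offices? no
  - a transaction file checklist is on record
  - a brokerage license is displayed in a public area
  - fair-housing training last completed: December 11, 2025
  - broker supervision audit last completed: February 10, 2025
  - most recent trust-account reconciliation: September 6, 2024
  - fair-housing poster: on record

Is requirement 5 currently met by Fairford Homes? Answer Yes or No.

Yes

5. condition 'operates branch offices' does not hold → requirement n/a → met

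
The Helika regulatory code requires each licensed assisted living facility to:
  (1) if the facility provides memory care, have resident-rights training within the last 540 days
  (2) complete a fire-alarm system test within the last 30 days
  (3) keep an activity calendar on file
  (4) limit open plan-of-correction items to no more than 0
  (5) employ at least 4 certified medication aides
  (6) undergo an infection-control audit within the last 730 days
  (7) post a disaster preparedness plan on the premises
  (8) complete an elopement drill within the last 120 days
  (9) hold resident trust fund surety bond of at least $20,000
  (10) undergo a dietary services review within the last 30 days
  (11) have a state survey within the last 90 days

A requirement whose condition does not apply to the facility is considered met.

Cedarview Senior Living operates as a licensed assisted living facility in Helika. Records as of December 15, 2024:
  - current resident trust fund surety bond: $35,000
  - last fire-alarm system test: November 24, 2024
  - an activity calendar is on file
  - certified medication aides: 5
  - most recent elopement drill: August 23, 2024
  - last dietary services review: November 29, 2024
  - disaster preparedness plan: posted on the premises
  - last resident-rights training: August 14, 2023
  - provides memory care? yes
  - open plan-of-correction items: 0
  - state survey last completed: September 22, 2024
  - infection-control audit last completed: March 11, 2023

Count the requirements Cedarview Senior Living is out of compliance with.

1. condition 'provides memory care' holds; resident-rights training 489 days ago vs limit 540 → met
2. fire-alarm system test 21 days ago vs limit 30 → met
3. activity calendar present → met
4. open plan-of-correction items 0 ≤ 0 → met
5. certified medication aides 5 ≥ 4 → met
6. infection-control audit 645 days ago vs limit 730 → met
7. disaster preparedness plan present → met
8. elopement drill 114 days ago vs limit 120 → met
9. resident trust fund surety bond $35,000 ≥ $20,000 → met
10. dietary services review 16 days ago vs limit 30 → met
11. state survey 84 days ago vs limit 90 → met
Not met: 0 of 11

0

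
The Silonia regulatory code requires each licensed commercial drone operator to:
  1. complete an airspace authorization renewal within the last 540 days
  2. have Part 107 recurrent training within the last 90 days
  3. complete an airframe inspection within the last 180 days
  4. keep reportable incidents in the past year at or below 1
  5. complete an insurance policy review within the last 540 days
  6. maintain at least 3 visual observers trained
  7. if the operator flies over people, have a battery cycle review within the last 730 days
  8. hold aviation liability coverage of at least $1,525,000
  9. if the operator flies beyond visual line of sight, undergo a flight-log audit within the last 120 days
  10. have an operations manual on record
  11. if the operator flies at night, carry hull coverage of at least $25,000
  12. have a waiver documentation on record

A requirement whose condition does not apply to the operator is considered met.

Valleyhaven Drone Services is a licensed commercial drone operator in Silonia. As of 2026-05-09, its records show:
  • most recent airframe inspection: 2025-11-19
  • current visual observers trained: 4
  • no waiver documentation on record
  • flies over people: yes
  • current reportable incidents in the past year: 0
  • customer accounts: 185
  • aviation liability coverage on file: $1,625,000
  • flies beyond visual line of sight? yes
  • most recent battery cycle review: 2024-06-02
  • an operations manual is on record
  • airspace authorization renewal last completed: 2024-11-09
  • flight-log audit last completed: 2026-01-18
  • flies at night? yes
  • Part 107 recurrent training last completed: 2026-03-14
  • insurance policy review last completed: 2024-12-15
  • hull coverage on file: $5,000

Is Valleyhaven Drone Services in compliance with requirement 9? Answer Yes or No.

Yes

9. condition 'flies beyond visual line of sight' holds; flight-log audit 111 days ago vs limit 120 → met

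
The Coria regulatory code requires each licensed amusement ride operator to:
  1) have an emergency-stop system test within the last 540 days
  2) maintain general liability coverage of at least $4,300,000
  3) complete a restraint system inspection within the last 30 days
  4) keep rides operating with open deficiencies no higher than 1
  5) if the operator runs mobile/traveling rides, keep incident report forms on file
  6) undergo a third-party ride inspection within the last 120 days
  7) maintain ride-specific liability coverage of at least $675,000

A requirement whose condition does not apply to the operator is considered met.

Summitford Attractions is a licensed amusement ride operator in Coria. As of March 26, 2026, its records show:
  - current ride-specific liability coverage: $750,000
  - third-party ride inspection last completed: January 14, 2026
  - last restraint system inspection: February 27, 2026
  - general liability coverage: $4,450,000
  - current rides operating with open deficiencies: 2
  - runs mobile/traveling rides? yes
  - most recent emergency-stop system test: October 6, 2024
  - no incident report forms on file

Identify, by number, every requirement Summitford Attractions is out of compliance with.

1. emergency-stop system test 536 days ago vs limit 540 → met
2. general liability coverage $4,450,000 ≥ $4,300,000 → met
3. restraint system inspection 27 days ago vs limit 30 → met
4. rides operating with open deficiencies 2 > 1 → not met
5. condition 'runs mobile/traveling rides' holds; incident report forms absent → not met
6. third-party ride inspection 71 days ago vs limit 120 → met
7. ride-specific liability coverage $750,000 ≥ $675,000 → met
Not met: 4, 5

4, 5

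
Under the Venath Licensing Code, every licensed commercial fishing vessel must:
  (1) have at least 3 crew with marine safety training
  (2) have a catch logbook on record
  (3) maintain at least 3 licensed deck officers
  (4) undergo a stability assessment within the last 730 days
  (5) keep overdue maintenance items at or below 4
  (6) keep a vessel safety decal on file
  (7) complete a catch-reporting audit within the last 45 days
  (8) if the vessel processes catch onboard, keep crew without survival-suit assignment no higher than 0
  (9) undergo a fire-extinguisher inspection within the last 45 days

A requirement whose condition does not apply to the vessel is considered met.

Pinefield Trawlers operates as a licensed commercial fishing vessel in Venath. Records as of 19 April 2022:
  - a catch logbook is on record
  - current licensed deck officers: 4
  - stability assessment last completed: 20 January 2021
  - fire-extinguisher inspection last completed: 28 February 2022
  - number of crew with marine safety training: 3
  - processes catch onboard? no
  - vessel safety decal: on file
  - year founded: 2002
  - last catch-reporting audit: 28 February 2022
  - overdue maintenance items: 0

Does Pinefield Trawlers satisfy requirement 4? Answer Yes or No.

Yes

4. stability assessment 454 days ago vs limit 730 → met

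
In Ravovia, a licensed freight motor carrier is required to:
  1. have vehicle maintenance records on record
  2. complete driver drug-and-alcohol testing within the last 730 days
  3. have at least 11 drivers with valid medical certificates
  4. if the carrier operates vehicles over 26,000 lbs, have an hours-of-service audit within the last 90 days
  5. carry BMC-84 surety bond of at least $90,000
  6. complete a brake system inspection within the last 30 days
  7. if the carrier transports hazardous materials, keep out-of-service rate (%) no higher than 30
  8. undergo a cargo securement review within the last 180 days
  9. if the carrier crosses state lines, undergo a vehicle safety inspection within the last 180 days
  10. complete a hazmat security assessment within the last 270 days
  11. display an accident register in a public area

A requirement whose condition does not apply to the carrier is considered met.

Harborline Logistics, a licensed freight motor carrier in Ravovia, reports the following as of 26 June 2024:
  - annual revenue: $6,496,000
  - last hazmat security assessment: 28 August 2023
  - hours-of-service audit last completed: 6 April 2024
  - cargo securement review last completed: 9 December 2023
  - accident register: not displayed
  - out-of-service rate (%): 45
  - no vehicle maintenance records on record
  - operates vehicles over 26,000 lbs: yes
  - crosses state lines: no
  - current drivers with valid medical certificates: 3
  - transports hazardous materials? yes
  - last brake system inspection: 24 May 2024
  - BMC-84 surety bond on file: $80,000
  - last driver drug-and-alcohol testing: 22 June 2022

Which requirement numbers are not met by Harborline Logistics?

1, 2, 3, 5, 6, 7, 8, 10, 11

1. vehicle maintenance records absent → not met
2. driver drug-and-alcohol testing 735 days ago vs limit 730 → not met
3. drivers with valid medical certificates 3 < 11 → not met
4. condition 'operates vehicles over 26,000 lbs' holds; hours-of-service audit 81 days ago vs limit 90 → met
5. BMC-84 surety bond $80,000 < $90,000 → not met
6. brake system inspection 33 days ago vs limit 30 → not met
7. condition 'transports hazardous materials' holds; out-of-service rate (%) 45 > 30 → not met
8. cargo securement review 200 days ago vs limit 180 → not met
9. condition 'crosses state lines' does not hold → requirement n/a → met
10. hazmat security assessment 303 days ago vs limit 270 → not met
11. accident register absent → not met
Not met: 1, 2, 3, 5, 6, 7, 8, 10, 11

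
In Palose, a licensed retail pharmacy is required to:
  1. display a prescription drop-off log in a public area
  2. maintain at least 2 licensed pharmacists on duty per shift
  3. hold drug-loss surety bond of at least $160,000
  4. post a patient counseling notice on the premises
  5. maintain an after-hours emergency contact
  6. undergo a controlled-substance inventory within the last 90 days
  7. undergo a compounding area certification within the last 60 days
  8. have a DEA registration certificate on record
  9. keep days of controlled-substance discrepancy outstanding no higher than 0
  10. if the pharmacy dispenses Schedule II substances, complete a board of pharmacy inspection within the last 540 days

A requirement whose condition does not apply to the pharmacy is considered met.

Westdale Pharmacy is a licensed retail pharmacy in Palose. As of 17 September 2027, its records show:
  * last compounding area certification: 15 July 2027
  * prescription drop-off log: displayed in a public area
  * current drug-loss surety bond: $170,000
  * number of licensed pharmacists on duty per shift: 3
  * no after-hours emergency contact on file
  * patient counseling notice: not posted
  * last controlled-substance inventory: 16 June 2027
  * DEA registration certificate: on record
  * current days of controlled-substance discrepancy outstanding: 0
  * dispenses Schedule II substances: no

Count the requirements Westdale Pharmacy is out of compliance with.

4

1. prescription drop-off log present → met
2. licensed pharmacists on duty per shift 3 ≥ 2 → met
3. drug-loss surety bond $170,000 ≥ $160,000 → met
4. patient counseling notice absent → not met
5. after-hours emergency contact absent → not met
6. controlled-substance inventory 93 days ago vs limit 90 → not met
7. compounding area certification 64 days ago vs limit 60 → not met
8. DEA registration certificate present → met
9. days of controlled-substance discrepancy outstanding 0 ≤ 0 → met
10. condition 'dispenses Schedule II substances' does not hold → requirement n/a → met
Not met: 4 of 10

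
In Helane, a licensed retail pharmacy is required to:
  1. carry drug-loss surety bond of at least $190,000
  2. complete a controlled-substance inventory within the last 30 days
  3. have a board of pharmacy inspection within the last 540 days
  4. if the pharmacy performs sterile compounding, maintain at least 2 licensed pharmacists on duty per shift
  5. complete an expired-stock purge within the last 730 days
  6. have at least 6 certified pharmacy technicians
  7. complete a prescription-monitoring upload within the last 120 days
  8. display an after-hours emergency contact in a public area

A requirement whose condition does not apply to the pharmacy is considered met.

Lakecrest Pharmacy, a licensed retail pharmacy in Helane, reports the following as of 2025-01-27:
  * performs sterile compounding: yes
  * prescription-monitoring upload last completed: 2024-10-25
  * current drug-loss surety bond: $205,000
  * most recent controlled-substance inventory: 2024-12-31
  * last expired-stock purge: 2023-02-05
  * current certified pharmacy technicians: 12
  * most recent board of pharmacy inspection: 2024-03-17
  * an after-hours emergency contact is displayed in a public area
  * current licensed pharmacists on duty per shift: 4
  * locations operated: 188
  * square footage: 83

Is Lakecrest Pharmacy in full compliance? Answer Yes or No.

Yes

1. drug-loss surety bond $205,000 ≥ $190,000 → met
2. controlled-substance inventory 27 days ago vs limit 30 → met
3. board of pharmacy inspection 316 days ago vs limit 540 → met
4. condition 'performs sterile compounding' holds; licensed pharmacists on duty per shift 4 ≥ 2 → met
5. expired-stock purge 722 days ago vs limit 730 → met
6. certified pharmacy technicians 12 ≥ 6 → met
7. prescription-monitoring upload 94 days ago vs limit 120 → met
8. after-hours emergency contact present → met
All met.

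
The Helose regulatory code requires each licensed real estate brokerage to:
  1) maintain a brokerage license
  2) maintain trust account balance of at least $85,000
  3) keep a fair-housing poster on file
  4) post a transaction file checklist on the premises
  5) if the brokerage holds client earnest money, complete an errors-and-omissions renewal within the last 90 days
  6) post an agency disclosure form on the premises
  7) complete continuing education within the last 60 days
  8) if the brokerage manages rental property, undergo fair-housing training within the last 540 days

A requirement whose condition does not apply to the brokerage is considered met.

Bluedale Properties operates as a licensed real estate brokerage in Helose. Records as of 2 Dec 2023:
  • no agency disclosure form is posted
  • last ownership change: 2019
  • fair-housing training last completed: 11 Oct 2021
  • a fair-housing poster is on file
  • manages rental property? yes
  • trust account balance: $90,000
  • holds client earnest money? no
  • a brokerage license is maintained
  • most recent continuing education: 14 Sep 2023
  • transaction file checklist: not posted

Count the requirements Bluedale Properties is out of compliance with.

4

1. brokerage license present → met
2. trust account balance $90,000 ≥ $85,000 → met
3. fair-housing poster present → met
4. transaction file checklist absent → not met
5. condition 'holds client earnest money' does not hold → requirement n/a → met
6. agency disclosure form absent → not met
7. continuing education 79 days ago vs limit 60 → not met
8. condition 'manages rental property' holds; fair-housing training 782 days ago vs limit 540 → not met
Not met: 4 of 8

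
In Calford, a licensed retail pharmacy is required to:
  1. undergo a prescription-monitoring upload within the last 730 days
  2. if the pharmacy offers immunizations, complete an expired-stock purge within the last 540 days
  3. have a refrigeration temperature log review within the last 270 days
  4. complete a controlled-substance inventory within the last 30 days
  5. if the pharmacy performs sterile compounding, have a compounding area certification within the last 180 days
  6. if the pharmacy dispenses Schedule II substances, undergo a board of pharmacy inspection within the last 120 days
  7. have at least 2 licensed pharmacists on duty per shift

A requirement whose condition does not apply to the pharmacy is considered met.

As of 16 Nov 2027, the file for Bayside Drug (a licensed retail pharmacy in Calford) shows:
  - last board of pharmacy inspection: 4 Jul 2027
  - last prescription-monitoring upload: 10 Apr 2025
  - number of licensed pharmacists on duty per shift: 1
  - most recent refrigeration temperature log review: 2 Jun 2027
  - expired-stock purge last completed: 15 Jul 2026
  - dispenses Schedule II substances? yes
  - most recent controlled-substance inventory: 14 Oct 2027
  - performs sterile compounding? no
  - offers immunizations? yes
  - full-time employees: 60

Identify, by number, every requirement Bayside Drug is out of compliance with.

1, 4, 6, 7

1. prescription-monitoring upload 950 days ago vs limit 730 → not met
2. condition 'offers immunizations' holds; expired-stock purge 489 days ago vs limit 540 → met
3. refrigeration temperature log review 167 days ago vs limit 270 → met
4. controlled-substance inventory 33 days ago vs limit 30 → not met
5. condition 'performs sterile compounding' does not hold → requirement n/a → met
6. condition 'dispenses Schedule II substances' holds; board of pharmacy inspection 135 days ago vs limit 120 → not met
7. licensed pharmacists on duty per shift 1 < 2 → not met
Not met: 1, 4, 6, 7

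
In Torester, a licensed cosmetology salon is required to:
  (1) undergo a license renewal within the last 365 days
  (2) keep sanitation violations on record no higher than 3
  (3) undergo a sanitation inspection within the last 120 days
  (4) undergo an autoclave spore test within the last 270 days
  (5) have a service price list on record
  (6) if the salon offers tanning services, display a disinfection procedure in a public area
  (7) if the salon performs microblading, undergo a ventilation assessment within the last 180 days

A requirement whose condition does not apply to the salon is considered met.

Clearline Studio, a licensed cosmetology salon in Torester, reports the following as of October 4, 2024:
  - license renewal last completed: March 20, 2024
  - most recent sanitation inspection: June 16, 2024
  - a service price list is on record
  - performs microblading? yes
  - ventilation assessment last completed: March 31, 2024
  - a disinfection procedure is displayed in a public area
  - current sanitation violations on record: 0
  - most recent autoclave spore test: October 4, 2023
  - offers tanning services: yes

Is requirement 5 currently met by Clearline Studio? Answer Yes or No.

Yes

5. service price list present → met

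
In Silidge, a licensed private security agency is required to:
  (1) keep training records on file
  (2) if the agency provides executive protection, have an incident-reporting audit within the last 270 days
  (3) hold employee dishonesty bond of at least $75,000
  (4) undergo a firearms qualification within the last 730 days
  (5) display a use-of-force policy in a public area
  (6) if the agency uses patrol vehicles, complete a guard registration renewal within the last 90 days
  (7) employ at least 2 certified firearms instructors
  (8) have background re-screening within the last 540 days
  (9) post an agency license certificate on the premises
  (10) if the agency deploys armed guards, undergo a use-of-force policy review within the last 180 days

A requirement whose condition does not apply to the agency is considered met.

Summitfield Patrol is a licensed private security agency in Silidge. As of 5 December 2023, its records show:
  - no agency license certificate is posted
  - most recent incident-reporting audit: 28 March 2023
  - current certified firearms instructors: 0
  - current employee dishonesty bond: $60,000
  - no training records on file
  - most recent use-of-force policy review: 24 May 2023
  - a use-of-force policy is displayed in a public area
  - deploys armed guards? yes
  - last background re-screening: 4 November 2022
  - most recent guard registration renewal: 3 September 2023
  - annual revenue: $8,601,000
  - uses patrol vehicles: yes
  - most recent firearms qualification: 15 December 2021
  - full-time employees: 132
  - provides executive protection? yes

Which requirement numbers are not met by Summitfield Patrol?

1. training records absent → not met
2. condition 'provides executive protection' holds; incident-reporting audit 252 days ago vs limit 270 → met
3. employee dishonesty bond $60,000 < $75,000 → not met
4. firearms qualification 720 days ago vs limit 730 → met
5. use-of-force policy present → met
6. condition 'uses patrol vehicles' holds; guard registration renewal 93 days ago vs limit 90 → not met
7. certified firearms instructors 0 < 2 → not met
8. background re-screening 396 days ago vs limit 540 → met
9. agency license certificate absent → not met
10. condition 'deploys armed guards' holds; use-of-force policy review 195 days ago vs limit 180 → not met
Not met: 1, 3, 6, 7, 9, 10

1, 3, 6, 7, 9, 10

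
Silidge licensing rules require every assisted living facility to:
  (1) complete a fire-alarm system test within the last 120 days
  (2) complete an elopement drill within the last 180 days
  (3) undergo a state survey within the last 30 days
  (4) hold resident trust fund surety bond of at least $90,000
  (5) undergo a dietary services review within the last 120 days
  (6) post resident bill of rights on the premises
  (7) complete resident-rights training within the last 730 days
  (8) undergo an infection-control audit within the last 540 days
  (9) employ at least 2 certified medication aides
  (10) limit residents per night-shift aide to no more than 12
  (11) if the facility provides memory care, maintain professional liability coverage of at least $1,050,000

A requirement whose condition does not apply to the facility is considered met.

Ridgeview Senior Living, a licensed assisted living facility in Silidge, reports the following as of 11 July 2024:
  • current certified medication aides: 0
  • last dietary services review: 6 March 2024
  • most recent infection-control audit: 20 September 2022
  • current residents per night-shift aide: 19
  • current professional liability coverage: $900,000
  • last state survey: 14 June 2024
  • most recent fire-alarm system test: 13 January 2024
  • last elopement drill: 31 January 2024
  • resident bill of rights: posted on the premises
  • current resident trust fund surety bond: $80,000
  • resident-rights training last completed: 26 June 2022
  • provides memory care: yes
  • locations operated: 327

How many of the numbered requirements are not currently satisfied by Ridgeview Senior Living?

8

1. fire-alarm system test 180 days ago vs limit 120 → not met
2. elopement drill 162 days ago vs limit 180 → met
3. state survey 27 days ago vs limit 30 → met
4. resident trust fund surety bond $80,000 < $90,000 → not met
5. dietary services review 127 days ago vs limit 120 → not met
6. resident bill of rights present → met
7. resident-rights training 746 days ago vs limit 730 → not met
8. infection-control audit 660 days ago vs limit 540 → not met
9. certified medication aides 0 < 2 → not met
10. residents per night-shift aide 19 > 12 → not met
11. condition 'provides memory care' holds; professional liability coverage $900,000 < $1,050,000 → not met
Not met: 8 of 11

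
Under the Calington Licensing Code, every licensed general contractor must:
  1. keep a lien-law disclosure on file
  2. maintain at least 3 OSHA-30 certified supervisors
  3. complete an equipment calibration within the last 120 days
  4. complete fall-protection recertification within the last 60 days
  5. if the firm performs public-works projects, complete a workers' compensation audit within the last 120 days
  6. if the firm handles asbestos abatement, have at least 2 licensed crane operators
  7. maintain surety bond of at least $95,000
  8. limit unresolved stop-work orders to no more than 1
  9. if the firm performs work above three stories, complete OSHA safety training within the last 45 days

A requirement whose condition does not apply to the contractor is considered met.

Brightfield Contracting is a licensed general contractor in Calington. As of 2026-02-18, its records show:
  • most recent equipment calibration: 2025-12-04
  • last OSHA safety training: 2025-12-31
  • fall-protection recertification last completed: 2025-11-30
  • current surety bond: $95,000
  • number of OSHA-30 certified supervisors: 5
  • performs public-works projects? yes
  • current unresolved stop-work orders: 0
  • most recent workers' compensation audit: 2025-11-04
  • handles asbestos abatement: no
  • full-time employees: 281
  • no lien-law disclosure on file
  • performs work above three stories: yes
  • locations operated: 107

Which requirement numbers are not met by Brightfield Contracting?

1, 4, 9

1. lien-law disclosure absent → not met
2. OSHA-30 certified supervisors 5 ≥ 3 → met
3. equipment calibration 76 days ago vs limit 120 → met
4. fall-protection recertification 80 days ago vs limit 60 → not met
5. condition 'performs public-works projects' holds; workers' compensation audit 106 days ago vs limit 120 → met
6. condition 'handles asbestos abatement' does not hold → requirement n/a → met
7. surety bond $95,000 ≥ $95,000 → met
8. unresolved stop-work orders 0 ≤ 1 → met
9. condition 'performs work above three stories' holds; OSHA safety training 49 days ago vs limit 45 → not met
Not met: 1, 4, 9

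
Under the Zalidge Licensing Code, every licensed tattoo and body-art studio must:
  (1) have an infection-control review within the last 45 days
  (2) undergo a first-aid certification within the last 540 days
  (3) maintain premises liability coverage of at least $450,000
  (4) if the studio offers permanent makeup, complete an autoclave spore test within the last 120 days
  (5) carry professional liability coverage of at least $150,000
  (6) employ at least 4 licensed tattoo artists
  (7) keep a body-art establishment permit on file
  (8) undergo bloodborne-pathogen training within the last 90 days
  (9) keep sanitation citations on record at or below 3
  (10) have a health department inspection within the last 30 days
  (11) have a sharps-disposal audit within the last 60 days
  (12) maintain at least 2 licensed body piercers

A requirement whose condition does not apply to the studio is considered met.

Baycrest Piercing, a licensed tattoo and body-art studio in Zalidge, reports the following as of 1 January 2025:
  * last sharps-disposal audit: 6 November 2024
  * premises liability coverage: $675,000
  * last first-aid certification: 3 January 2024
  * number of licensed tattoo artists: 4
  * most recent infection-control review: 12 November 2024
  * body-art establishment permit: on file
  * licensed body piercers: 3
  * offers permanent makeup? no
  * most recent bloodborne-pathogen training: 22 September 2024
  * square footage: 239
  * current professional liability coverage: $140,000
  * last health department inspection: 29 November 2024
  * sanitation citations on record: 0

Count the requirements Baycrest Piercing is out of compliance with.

1. infection-control review 50 days ago vs limit 45 → not met
2. first-aid certification 364 days ago vs limit 540 → met
3. premises liability coverage $675,000 ≥ $450,000 → met
4. condition 'offers permanent makeup' does not hold → requirement n/a → met
5. professional liability coverage $140,000 < $150,000 → not met
6. licensed tattoo artists 4 ≥ 4 → met
7. body-art establishment permit present → met
8. bloodborne-pathogen training 101 days ago vs limit 90 → not met
9. sanitation citations on record 0 ≤ 3 → met
10. health department inspection 33 days ago vs limit 30 → not met
11. sharps-disposal audit 56 days ago vs limit 60 → met
12. licensed body piercers 3 ≥ 2 → met
Not met: 4 of 12

4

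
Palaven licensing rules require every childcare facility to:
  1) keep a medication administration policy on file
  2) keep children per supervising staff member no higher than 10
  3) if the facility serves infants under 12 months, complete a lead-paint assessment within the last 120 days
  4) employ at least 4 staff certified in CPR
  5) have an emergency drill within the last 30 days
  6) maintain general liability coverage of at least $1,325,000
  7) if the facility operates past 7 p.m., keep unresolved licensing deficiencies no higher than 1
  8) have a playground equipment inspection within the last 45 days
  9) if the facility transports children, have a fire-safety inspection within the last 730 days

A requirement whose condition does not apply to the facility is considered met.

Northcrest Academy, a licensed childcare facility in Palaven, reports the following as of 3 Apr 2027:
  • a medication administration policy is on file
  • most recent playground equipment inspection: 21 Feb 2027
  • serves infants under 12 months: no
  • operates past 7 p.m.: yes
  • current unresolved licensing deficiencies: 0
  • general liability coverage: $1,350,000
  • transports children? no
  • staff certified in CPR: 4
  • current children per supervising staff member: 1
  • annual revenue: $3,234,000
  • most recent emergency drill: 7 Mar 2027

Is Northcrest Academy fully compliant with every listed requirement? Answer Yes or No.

Yes

1. medication administration policy present → met
2. children per supervising staff member 1 ≤ 10 → met
3. condition 'serves infants under 12 months' does not hold → requirement n/a → met
4. staff certified in CPR 4 ≥ 4 → met
5. emergency drill 27 days ago vs limit 30 → met
6. general liability coverage $1,350,000 ≥ $1,325,000 → met
7. condition 'operates past 7 p.m.' holds; unresolved licensing deficiencies 0 ≤ 1 → met
8. playground equipment inspection 41 days ago vs limit 45 → met
9. condition 'transports children' does not hold → requirement n/a → met
All met.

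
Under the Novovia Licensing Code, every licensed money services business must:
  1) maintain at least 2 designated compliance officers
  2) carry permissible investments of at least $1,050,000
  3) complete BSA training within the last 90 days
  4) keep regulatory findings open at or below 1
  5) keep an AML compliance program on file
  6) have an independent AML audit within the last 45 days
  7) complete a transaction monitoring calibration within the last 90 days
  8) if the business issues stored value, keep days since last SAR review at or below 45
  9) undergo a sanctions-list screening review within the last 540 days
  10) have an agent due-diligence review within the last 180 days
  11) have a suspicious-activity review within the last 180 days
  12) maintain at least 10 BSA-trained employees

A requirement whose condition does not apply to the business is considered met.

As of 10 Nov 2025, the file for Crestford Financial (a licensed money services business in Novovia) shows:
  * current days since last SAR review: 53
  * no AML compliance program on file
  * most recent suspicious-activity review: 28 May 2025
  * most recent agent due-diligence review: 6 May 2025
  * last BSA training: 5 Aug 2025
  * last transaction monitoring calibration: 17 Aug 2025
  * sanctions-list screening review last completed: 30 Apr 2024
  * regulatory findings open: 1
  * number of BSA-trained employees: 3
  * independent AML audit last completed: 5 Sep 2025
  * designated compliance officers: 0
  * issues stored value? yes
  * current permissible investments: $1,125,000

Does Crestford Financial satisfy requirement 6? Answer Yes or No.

6. independent AML audit 66 days ago vs limit 45 → not met

No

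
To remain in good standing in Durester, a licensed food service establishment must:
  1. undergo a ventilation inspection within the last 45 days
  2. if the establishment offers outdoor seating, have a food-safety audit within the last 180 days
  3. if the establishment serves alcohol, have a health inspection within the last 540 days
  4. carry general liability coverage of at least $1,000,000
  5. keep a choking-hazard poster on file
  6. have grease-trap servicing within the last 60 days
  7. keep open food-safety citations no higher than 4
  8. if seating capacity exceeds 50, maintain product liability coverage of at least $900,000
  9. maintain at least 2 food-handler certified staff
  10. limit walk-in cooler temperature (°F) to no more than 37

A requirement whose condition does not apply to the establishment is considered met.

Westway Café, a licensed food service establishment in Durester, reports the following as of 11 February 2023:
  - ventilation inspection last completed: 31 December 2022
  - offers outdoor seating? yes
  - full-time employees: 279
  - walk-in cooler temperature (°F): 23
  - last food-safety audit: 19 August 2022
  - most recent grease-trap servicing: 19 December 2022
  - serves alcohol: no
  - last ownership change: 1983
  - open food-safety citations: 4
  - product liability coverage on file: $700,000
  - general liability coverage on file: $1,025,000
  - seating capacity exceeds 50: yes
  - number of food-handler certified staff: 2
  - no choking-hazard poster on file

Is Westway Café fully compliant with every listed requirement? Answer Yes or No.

1. ventilation inspection 42 days ago vs limit 45 → met
2. condition 'offers outdoor seating' holds; food-safety audit 176 days ago vs limit 180 → met
3. condition 'serves alcohol' does not hold → requirement n/a → met
4. general liability coverage $1,025,000 ≥ $1,000,000 → met
5. choking-hazard poster absent → not met
6. grease-trap servicing 54 days ago vs limit 60 → met
7. open food-safety citations 4 ≤ 4 → met
8. condition 'seating capacity exceeds 50' holds; product liability coverage $700,000 < $900,000 → not met
9. food-handler certified staff 2 ≥ 2 → met
10. walk-in cooler temperature (°F) 23 ≤ 37 → met
Not met: 5, 8

No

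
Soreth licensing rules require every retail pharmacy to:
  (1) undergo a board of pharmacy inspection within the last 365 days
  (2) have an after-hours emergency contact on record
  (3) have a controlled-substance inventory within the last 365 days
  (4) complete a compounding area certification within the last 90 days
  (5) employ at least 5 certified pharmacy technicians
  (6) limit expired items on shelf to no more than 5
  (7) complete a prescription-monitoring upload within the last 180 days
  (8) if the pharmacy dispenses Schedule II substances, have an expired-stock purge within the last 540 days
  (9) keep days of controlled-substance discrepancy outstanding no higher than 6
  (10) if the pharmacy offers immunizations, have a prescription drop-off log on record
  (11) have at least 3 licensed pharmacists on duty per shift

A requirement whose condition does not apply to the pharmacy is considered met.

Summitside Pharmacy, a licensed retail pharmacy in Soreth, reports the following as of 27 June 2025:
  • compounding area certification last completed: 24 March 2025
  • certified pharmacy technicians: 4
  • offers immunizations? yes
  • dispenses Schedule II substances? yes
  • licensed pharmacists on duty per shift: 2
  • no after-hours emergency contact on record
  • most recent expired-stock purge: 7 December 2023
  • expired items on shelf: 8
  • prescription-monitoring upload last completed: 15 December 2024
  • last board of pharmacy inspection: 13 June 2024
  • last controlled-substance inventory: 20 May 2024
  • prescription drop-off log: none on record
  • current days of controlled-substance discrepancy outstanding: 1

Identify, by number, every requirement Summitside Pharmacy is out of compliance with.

1. board of pharmacy inspection 379 days ago vs limit 365 → not met
2. after-hours emergency contact absent → not met
3. controlled-substance inventory 403 days ago vs limit 365 → not met
4. compounding area certification 95 days ago vs limit 90 → not met
5. certified pharmacy technicians 4 < 5 → not met
6. expired items on shelf 8 > 5 → not met
7. prescription-monitoring upload 194 days ago vs limit 180 → not met
8. condition 'dispenses Schedule II substances' holds; expired-stock purge 568 days ago vs limit 540 → not met
9. days of controlled-substance discrepancy outstanding 1 ≤ 6 → met
10. condition 'offers immunizations' holds; prescription drop-off log absent → not met
11. licensed pharmacists on duty per shift 2 < 3 → not met
Not met: 1, 2, 3, 4, 5, 6, 7, 8, 10, 11

1, 2, 3, 4, 5, 6, 7, 8, 10, 11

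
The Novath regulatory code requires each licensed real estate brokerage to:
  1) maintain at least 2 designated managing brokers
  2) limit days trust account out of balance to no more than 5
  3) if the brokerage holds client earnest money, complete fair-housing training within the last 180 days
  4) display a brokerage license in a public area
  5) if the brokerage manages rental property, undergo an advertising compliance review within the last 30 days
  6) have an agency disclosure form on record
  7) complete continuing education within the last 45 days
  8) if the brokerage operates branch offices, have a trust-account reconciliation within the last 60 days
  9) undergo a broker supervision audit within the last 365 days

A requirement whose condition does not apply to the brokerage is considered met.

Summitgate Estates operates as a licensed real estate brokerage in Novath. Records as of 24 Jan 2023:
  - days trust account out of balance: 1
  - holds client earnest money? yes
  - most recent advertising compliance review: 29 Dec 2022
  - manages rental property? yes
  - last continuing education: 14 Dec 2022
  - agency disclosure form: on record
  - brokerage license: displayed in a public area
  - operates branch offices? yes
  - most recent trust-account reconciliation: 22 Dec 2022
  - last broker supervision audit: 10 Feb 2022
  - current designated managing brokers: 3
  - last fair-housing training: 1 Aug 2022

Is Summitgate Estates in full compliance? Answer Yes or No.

1. designated managing brokers 3 ≥ 2 → met
2. days trust account out of balance 1 ≤ 5 → met
3. condition 'holds client earnest money' holds; fair-housing training 176 days ago vs limit 180 → met
4. brokerage license present → met
5. condition 'manages rental property' holds; advertising compliance review 26 days ago vs limit 30 → met
6. agency disclosure form present → met
7. continuing education 41 days ago vs limit 45 → met
8. condition 'operates branch offices' holds; trust-account reconciliation 33 days ago vs limit 60 → met
9. broker supervision audit 348 days ago vs limit 365 → met
All met.

Yes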